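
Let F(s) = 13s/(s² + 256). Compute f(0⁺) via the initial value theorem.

f(0⁺) = lim_{s→∞} s·13s/(s² + 256) = lim_{s→∞} 13s²/(s² + 256) = 13

Final answer: 13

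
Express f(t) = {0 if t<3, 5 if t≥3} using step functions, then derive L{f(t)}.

f(t) = 5·u(t-3). L{u(t-3)} = e^(-3s)/s, so L{f(t)} = 5·e^(-3s)/s

Final answer: 5·e^(-3s)/s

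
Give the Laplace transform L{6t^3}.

L{6t^3} = 6 · L{t^3} = 6 · 6/s^4 = 36/s^4

Final answer: 36/s^4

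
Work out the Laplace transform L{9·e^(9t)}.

L{e^(at)} = 1/(s-a), so L{e^(9t)} = 1/(s-9). Then L{9·e^(9t)} = 9/(s-9)

Final answer: 9/(s-9)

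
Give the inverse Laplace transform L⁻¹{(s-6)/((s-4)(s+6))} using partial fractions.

Using partial fractions, f(t) = (-2e^(4t) + 12e^(-6t))/10

Final answer: (-2e^(4t) + 12e^(-6t))/10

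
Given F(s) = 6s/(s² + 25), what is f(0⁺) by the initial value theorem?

f(0⁺) = lim_{s→∞} s·6s/(s² + 25) = lim_{s→∞} 6s²/(s² + 25) = 6

Final answer: 6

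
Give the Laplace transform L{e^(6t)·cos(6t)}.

L{e^(at)·cos(ωt)} = (s-a)/((s-a)² + ω²), so L{e^(6t)·cos(6t)} = (s-6)/((s-6)² + 36)

Final answer: (s-6)/((s-6)² + 36)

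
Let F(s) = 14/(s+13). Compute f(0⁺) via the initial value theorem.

f(0⁺) = lim_{s→∞} s·14/(s+13) = lim_{s→∞} 14s/(s+13) = 14

Final answer: 14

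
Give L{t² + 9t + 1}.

L{t² + 9t + 1} = 2/s³ + 9/s² + 1/s = 2/s³ + 9/s² + 1/s

Final answer: 2/s³ + 9/s² + 1/s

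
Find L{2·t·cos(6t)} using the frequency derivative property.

L{cos(6t)} = s/(s² + 36). Derivative: d/ds[s/(s² + 36)] = [(s² + 36) - s·2s]/(s² + 36)² = (36 - s²)/(s² + 36)². So L{t·cos(6t)} = -F'(s) = (s² - 36)/(s² + 36)². Then L{2·t·cos(6t)} = 2·(s² - 36)/(s² + 36)²

Final answer: 2·(s² - 36)/(s² + 36)²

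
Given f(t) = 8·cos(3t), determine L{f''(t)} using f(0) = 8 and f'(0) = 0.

F(s) = 8s/(s² + 9). L{f''(t)} = s²F(s) - sf(0) - f'(0) = 8s³/(s² + 9) - 8s = (8s³ - 8s(s² + 9))/(s² + 9) = -72s/(s² + 9)

Final answer: -72s/(s² + 9)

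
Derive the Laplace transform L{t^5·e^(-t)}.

L{t^n·e^(at)} = n!/(s-a)^(n+1), so L{t^5·e^(-t)} = 120/(s+1)^6

Final answer: 120/(s+1)^6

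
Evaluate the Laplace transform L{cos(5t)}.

L{cos(ωt)} = s/(s² + ω²), so L{cos(5t)} = s/(s² + 25)

Final answer: s/(s² + 25)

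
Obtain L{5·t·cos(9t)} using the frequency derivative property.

L{cos(9t)} = s/(s² + 81). Derivative: d/ds[s/(s² + 81)] = [(s² + 81) - s·2s]/(s² + 81)² = (81 - s²)/(s² + 81)². So L{t·cos(9t)} = -F'(s) = (s² - 81)/(s² + 81)². Then L{5·t·cos(9t)} = 5·(s² - 81)/(s² + 81)²

Final answer: 5·(s² - 81)/(s² + 81)²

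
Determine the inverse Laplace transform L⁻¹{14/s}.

L⁻¹{c/s} = c, so L⁻¹{14/s} = 14

Final answer: 14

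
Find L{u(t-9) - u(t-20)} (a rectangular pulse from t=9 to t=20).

L{u(t-a)} = e^(-as)/s. L{u(t-9) - u(t-20)} = (e^(-9s) - e^(-20s))/s

Final answer: (e^(-9s) - e^(-20s))/s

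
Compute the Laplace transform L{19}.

L{19} = 19 · L{1} = 19/s

Final answer: 19/s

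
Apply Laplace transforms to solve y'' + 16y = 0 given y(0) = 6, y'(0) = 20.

L{y''} + 16L{y} = 0. s²Y - 6s - 20 + 16Y = 0. Y(s² + 16) = 6s + 20. Y = (6s + 20)/(s² + 16). Inverting: y(t) = 6cos(4t) + 5sin(4t)

Final answer: y(t) = 6cos(4t) + 5sin(4t)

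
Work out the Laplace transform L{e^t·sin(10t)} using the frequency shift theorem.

Frequency shift: L{e^(at)f(t)} = F(s-a). L{e^t·sin(10t)} = 10/((s-1)² + 100)

Final answer: 10/((s-1)² + 100)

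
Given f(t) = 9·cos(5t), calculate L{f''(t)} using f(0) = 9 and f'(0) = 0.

F(s) = 9s/(s² + 25). L{f''(t)} = s²F(s) - sf(0) - f'(0) = 9s³/(s² + 25) - 9s = (9s³ - 9s(s² + 25))/(s² + 25) = -225s/(s² + 25)

Final answer: -225s/(s² + 25)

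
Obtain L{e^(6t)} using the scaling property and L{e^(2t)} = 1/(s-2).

Using L{f(at)} = (1/a)F(s/a) with a=3 and f(t) = e^(2t): L{e^(6t)} = (1/3) · 1/((s/3)-2) = (1/3) · 3/(s-6) = 1/(s-6)

Final answer: 1/(s-6)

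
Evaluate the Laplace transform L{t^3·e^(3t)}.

L{t^n·e^(at)} = n!/(s-a)^(n+1), so L{t^3·e^(3t)} = 6/(s-3)^4

Final answer: 6/(s-3)^4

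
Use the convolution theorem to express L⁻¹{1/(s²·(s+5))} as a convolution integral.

1/(s²·(s+5)) = (1/s^2)·(1/(s+5)) = L{t}·L{e^(-5t)}. So f(t) = t*e^(-5t) = ∫₀ᵗ τ·e^(-5(t-τ)) dτ

Final answer: ∫₀ᵗ τ·e^(-5(t-τ)) dτ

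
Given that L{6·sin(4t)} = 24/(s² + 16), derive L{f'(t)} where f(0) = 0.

L{f'(t)} = s·F(s) - f(0) = s·24/(s² + 16) - 0 = 24s/(s² + 16)

Final answer: 24s/(s² + 16)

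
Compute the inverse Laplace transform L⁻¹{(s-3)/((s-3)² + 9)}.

Using frequency shift, L⁻¹{(s-3)/((s-3)² + 9)} = e^(3t)·cos(3t)

Final answer: e^(3t)·cos(3t)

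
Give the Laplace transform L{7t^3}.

L{7t^3} = 7 · L{t^3} = 7 · 6/s^4 = 42/s^4

Final answer: 42/s^4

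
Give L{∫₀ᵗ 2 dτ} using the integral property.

L{∫₀ᵗ f(τ)dτ} = F(s)/s with f(t) = 2. F(s) = 2/s, so L{∫₀ᵗ 2 dτ} = (2/s)/s = 2/s². (Check: ∫₀ᵗ 2 dτ = 2t.)

Final answer: 2/s²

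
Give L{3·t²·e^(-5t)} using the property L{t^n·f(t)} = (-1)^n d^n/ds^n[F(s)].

L{e^(-5t)} = 1/(s+5). d/ds[1/(s+5)] = -1/(s+5)². d²/ds²[1/(s+5)] = 2/(s+5)³. So L{t²·e^(-5t)} = (-1)² · 2/(s+5)³ = 2/(s+5)³. Then L{3·t²·e^(-5t)} = 3·2/(s+5)³ = 6/(s+5)³

Final answer: 6/(s+5)³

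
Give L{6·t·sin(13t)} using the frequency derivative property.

L{sin(13t)} = 13/(s² + 169). By L{t·f(t)} = -F'(s): -d/ds[13/(s² + 169)] = -(13)·(-2s)/(s² + 169)² = 26s/(s² + 169)². Then L{6·t·sin(13t)} = 6·26s/(s² + 169)² = 156s/(s² + 169)²

Final answer: 156s/(s² + 169)²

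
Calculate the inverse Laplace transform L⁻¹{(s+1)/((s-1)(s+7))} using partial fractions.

Using partial fractions, f(t) = (2e^t + 6e^(-7t))/8

Final answer: (2e^t + 6e^(-7t))/8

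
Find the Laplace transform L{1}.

L{1} = 1 · L{1} = 1/s

Final answer: 1/s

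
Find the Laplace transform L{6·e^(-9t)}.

L{e^(at)} = 1/(s-a), so L{e^(-9t)} = 1/(s+9). Then L{6·e^(-9t)} = 6/(s+9)

Final answer: 6/(s+9)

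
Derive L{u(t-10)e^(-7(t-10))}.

u(t-a)f(t-a) with f(t)=e^(-7t). L{e^(-7t)} = 1/(s+7). By time shift: e^(-10s)/(s+7)

Final answer: e^(-10s)/(s+7)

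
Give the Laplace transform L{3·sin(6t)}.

L{sin(ωt)} = ω/(s² + ω²), so L{sin(6t)} = 6/(s² + 36). Then L{3·sin(6t)} = 3·6/(s² + 36) = 18/(s² + 36)

Final answer: 18/(s² + 36)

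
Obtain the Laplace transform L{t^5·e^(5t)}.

L{t^n·e^(at)} = n!/(s-a)^(n+1), so L{t^5·e^(5t)} = 120/(s-5)^6

Final answer: 120/(s-5)^6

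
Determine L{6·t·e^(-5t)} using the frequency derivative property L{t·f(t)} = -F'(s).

L{e^(-5t)} = 1/(s+5). By frequency derivative: L{t·e^(-5t)} = -d/ds[1/(s+5)] = -(-1)/(s+5)² = 1/(s+5)². Then L{6·t·e^(-5t)} = 6·1/(s+5)² = 6/(s+5)²

Final answer: 6/(s+5)²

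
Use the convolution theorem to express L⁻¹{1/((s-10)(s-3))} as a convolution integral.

1/((s-10)(s-3)) = (1/(s-10))·(1/(s-3)) = L{e^(10t)}·L{e^(3t)}. So f(t) = e^(10t)*e^(3t) = ∫₀ᵗ e^(10τ)·e^(3(t-τ)) dτ

Final answer: ∫₀ᵗ e^(10τ)·e^(3(t-τ)) dτ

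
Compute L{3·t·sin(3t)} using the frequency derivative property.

L{sin(3t)} = 3/(s² + 9). By L{t·f(t)} = -F'(s): -d/ds[3/(s² + 9)] = -(3)·(-2s)/(s² + 9)² = 6s/(s² + 9)². Then L{3·t·sin(3t)} = 3·6s/(s² + 9)² = 18s/(s² + 9)²

Final answer: 18s/(s² + 9)²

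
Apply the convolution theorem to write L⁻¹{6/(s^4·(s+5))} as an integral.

6/(s^4·(s+5)) = (6/s^4)·(1/(s+5)) = L{t^3}·L{e^(-5t)}. So f(t) = t^3*e^(-5t) = ∫₀ᵗ τ^3·e^(-5(t-τ)) dτ

Final answer: ∫₀ᵗ τ^3·e^(-5(t-τ)) dτ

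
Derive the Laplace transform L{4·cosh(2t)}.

L{cosh(ωt)} = s/(s² - ω²), so L{cosh(2t)} = s/(s² - 4). Then L{4·cosh(2t)} = 4·s/(s² - 4) = 4s/(s² - 4)

Final answer: 4s/(s² - 4)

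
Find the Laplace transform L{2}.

L{2} = 2 · L{1} = 2/s

Final answer: 2/s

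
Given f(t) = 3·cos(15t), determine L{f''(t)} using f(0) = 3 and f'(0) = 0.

F(s) = 3s/(s² + 225). L{f''(t)} = s²F(s) - sf(0) - f'(0) = 3s³/(s² + 225) - 3s = (3s³ - 3s(s² + 225))/(s² + 225) = -675s/(s² + 225)

Final answer: -675s/(s² + 225)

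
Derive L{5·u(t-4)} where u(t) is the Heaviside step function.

L{u(t-a)} = e^(-as)/s. Here a=4, so L{u(t-4)} = e^(-4s)/s, and L{5·u(t-4)} = 5·e^(-4s)/s

Final answer: 5·e^(-4s)/s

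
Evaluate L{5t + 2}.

L{5t + 2} = 5·L{t} + 2·L{1} = 5/s² + 2/s

Final answer: 5/s² + 2/s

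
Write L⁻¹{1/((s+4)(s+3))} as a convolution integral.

1/((s+4)(s+3)) = (1/(s+4))·(1/(s+3)) = L{e^(-4t)}·L{e^(-3t)}. So f(t) = e^(-4t)*e^(-3t) = ∫₀ᵗ e^(-4τ)·e^(-3(t-τ)) dτ

Final answer: ∫₀ᵗ e^(-4τ)·e^(-3(t-τ)) dτ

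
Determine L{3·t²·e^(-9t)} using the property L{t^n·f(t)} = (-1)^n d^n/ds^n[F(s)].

L{e^(-9t)} = 1/(s+9). d/ds[1/(s+9)] = -1/(s+9)². d²/ds²[1/(s+9)] = 2/(s+9)³. So L{t²·e^(-9t)} = (-1)² · 2/(s+9)³ = 2/(s+9)³. Then L{3·t²·e^(-9t)} = 3·2/(s+9)³ = 6/(s+9)³

Final answer: 6/(s+9)³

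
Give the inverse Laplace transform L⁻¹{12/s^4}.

L⁻¹{n!/s^(n+1)} = t^n with n=3. So L⁻¹{6/s^4} = t^3, and L⁻¹{12/s^4} = (12/6)·t^3 = 2·t^3

Final answer: 2·t^3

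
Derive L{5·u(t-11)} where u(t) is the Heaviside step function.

L{u(t-a)} = e^(-as)/s. Here a=11, so L{u(t-11)} = e^(-11s)/s, and L{5·u(t-11)} = 5·e^(-11s)/s

Final answer: 5·e^(-11s)/s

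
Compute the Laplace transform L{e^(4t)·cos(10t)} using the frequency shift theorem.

Frequency shift: L{e^(at)f(t)} = F(s-a). L{e^(4t)·cos(10t)} = (s-4)/((s-4)² + 100)

Final answer: (s-4)/((s-4)² + 100)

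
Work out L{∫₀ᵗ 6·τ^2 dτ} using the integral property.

L{∫₀ᵗ f(τ)dτ} = F(s)/s with f(t) = 6t^2. F(s) = 12/s^3, so L{∫₀ᵗ 6·τ^2 dτ} = (12/s^3)/s = 12/s^4. (Check: ∫₀ᵗ 6·τ^2 dτ = 6t^3/3.)

Final answer: 12/s^4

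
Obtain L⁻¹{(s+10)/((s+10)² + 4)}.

Using frequency shift: L⁻¹{(s-a)/((s-a)² + b²)} = e^(at)cos(bt). Here a=-10, b=2

Final answer: e^(-10t)·cos(2t)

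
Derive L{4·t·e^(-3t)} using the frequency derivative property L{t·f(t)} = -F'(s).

L{e^(-3t)} = 1/(s+3). By frequency derivative: L{t·e^(-3t)} = -d/ds[1/(s+3)] = -(-1)/(s+3)² = 1/(s+3)². Then L{4·t·e^(-3t)} = 4·1/(s+3)² = 4/(s+3)²

Final answer: 4/(s+3)²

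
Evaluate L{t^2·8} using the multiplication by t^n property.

L{8} = 8/s. d^1/ds^1[1/s] = -1/s². d^2/ds^2[1/s] = 2/s^3. So L{t^2} = (-1)^{2}·2/s^3 = 2/s^3. Then L{t^2·8} = 8·2/s^3 = 16/s^3

Final answer: 16/s^3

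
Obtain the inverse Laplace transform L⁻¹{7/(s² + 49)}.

L⁻¹{7/(s² + 49)} = sin(7t)

Final answer: sin(7t)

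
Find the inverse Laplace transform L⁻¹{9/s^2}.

L⁻¹{n!/s^(n+1)} = t^n with n=1. So L⁻¹{1/s^2} = t, and L⁻¹{9/s^2} = (9/1)·t = 9·t

Final answer: 9·t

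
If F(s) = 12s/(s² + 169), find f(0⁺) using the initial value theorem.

f(0⁺) = lim_{s→∞} s·12s/(s² + 169) = lim_{s→∞} 12s²/(s² + 169) = 12

Final answer: 12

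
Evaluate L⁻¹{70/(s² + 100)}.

This is the form c·a/(s² + a²) with a = 10, c = 7. L⁻¹ = 7·sin(10t)

Final answer: 7·sin(10t)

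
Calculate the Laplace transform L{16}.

L{16} = 16 · L{1} = 16/s

Final answer: 16/s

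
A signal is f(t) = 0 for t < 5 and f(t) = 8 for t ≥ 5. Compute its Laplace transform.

f(t) = 8·u(t-5). L{u(t-5)} = e^(-5s)/s, so L{f(t)} = 8·e^(-5s)/s

Final answer: 8·e^(-5s)/s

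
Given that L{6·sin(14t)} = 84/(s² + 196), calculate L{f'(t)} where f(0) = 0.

L{f'(t)} = s·F(s) - f(0) = s·84/(s² + 196) - 0 = 84s/(s² + 196)

Final answer: 84s/(s² + 196)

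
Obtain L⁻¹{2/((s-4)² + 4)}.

Form: b/((s-a)² + b²) → e^(at)sin(bt). With a=4, b=2

Final answer: e^(4t)·sin(2t)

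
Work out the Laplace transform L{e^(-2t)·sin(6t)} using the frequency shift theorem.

Frequency shift: L{e^(at)f(t)} = F(s-a). L{e^(-2t)·sin(6t)} = 6/((s+2)² + 36)

Final answer: 6/((s+2)² + 36)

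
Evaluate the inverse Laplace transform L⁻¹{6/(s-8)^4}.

L⁻¹{n!/(s-a)^(n+1)} = t^n·e^(at), so L⁻¹{6/(s-8)^4} = t^3·e^(8t)

Final answer: t^3·e^(8t)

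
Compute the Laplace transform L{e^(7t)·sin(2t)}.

L{e^(at)·sin(ωt)} = ω/((s-a)² + ω²), so L{e^(7t)·sin(2t)} = 2/((s-7)² + 4)

Final answer: 2/((s-7)² + 4)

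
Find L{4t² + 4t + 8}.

L{4t² + 4t + 8} = 4·2/s³ + 4/s² + 8/s = 8/s³ + 4/s² + 8/s

Final answer: 8/s³ + 4/s² + 8/s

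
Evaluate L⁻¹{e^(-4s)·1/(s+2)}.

L⁻¹{1/(s+2)} = e^(-2t). By the time shift theorem, L⁻¹{e^(-as)F(s)} = u(t-a)f(t-a) with a=4, so L⁻¹{e^(-4s)·1/(s+2)} = u(t-4)·e^(-2(t-4))

Final answer: u(t-4)·e^(-2(t-4))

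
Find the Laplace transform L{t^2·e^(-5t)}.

L{t^n·e^(at)} = n!/(s-a)^(n+1), so L{t^2·e^(-5t)} = 2/(s+5)^3

Final answer: 2/(s+5)^3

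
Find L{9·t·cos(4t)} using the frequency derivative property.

L{cos(4t)} = s/(s² + 16). Derivative: d/ds[s/(s² + 16)] = [(s² + 16) - s·2s]/(s² + 16)² = (16 - s²)/(s² + 16)². So L{t·cos(4t)} = -F'(s) = (s² - 16)/(s² + 16)². Then L{9·t·cos(4t)} = 9·(s² - 16)/(s² + 16)²

Final answer: 9·(s² - 16)/(s² + 16)²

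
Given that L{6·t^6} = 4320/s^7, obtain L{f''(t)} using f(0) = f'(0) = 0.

L{f''(t)} = s²F(s) - sf(0) - f'(0) = s²·4320/s^7 - 0 - 0 = 4320/s^5

Final answer: 4320/s^5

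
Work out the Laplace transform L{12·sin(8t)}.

L{sin(ωt)} = ω/(s² + ω²), so L{sin(8t)} = 8/(s² + 64). Then L{12·sin(8t)} = 12·8/(s² + 64) = 96/(s² + 64)

Final answer: 96/(s² + 64)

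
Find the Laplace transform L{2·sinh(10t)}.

L{sinh(ωt)} = ω/(s² - ω²), so L{sinh(10t)} = 10/(s² - 100). Then L{2·sinh(10t)} = 2·10/(s² - 100) = 20/(s² - 100)

Final answer: 20/(s² - 100)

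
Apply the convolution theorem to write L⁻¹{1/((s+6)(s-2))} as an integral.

1/((s+6)(s-2)) = (1/(s+6))·(1/(s-2)) = L{e^(-6t)}·L{e^(2t)}. So f(t) = e^(-6t)*e^(2t) = ∫₀ᵗ e^(-6τ)·e^(2(t-τ)) dτ

Final answer: ∫₀ᵗ e^(-6τ)·e^(2(t-τ)) dτ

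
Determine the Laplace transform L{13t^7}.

L{13t^7} = 13 · L{t^7} = 13 · 5040/s^8 = 65520/s^8

Final answer: 65520/s^8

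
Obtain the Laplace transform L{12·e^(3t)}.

L{e^(at)} = 1/(s-a), so L{e^(3t)} = 1/(s-3). Then L{12·e^(3t)} = 12/(s-3)

Final answer: 12/(s-3)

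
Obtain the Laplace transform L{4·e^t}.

L{e^(at)} = 1/(s-a), so L{e^t} = 1/(s-1). Then L{4·e^t} = 4/(s-1)

Final answer: 4/(s-1)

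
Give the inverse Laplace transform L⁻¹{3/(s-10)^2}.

L⁻¹{n!/(s-a)^(n+1)} = t^n·e^(at) with n=1, a=10. So L⁻¹{1/(s-10)^2} = t·e^(10t), and L⁻¹{3/(s-10)^2} = (3/1)·t·e^(10t) = 3·t·e^(10t)

Final answer: 3·t·e^(10t)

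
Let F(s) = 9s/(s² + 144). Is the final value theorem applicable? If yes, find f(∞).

The final value theorem requires all poles of sF(s) in the left half-plane. sF(s) = 9s²/(s² + 144) has poles at s = ±12i (imaginary axis). Theorem does NOT apply (oscillatory system).

Final answer: Not applicable (oscillatory)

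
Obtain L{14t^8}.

L{t^n} = n!/s^(n+1). So L{14t^8} = 14·8!/s^9 = 564480/s^9

Final answer: 564480/s^9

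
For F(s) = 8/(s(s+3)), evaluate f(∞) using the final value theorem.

f(∞) = lim_{s→0} s·8/(s(s+3)) = lim_{s→0} 8/(s+3) = 8/3 = 8/3

Final answer: 8/3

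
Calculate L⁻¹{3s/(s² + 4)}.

This is the form c·s/(s² + a²) with a = 2, c = 3. L⁻¹ = 3·cos(2t)

Final answer: 3·cos(2t)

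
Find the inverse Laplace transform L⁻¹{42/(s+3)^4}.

L⁻¹{n!/(s-a)^(n+1)} = t^n·e^(at) with n=3, a=-3. So L⁻¹{6/(s+3)^4} = t^3·e^(-3t), and L⁻¹{42/(s+3)^4} = (42/6)·t^3·e^(-3t) = 7·t^3·e^(-3t)

Final answer: 7·t^3·e^(-3t)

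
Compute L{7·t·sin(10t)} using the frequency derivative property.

L{sin(10t)} = 10/(s² + 100). By L{t·f(t)} = -F'(s): -d/ds[10/(s² + 100)] = -(10)·(-2s)/(s² + 100)² = 20s/(s² + 100)². Then L{7·t·sin(10t)} = 7·20s/(s² + 100)² = 140s/(s² + 100)²

Final answer: 140s/(s² + 100)²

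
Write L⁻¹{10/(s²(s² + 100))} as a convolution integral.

10/(s²(s² + 100)) = (1/s²)·(10/(s² + 100)) = L{t}·L{sin(10t)}. So f(t) = t*(sin(10t)) = ∫₀ᵗ τ·sin(10(t-τ)) dτ

Final answer: ∫₀ᵗ τ·sin(10(t-τ)) dτ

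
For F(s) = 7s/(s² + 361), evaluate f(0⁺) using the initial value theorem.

f(0⁺) = lim_{s→∞} s·7s/(s² + 361) = lim_{s→∞} 7s²/(s² + 361) = 7

Final answer: 7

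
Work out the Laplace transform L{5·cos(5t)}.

L{cos(ωt)} = s/(s² + ω²), so L{cos(5t)} = s/(s² + 25). Then L{5·cos(5t)} = 5·s/(s² + 25) = 5s/(s² + 25)

Final answer: 5s/(s² + 25)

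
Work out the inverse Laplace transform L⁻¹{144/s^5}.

L⁻¹{n!/s^(n+1)} = t^n with n=4. So L⁻¹{24/s^5} = t^4, and L⁻¹{144/s^5} = (144/24)·t^4 = 6·t^4

Final answer: 6·t^4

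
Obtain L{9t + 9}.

L{9t + 9} = 9·L{t} + 9·L{1} = 9/s² + 9/s

Final answer: 9/s² + 9/s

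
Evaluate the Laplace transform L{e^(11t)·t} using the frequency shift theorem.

L{e^(at)·t^n} = n!/(s-a)^(n+1), so L{e^(11t)·t} = 1/(s-11)^2

Final answer: 1/(s-11)^2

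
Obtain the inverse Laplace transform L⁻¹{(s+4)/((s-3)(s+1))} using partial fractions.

Using partial fractions, f(t) = (7e^(3t) - 3e^(-t))/4

Final answer: (7e^(3t) - 3e^(-t))/4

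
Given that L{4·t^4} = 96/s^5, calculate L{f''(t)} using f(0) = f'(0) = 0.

L{f''(t)} = s²F(s) - sf(0) - f'(0) = s²·96/s^5 - 0 - 0 = 96/s^3

Final answer: 96/s^3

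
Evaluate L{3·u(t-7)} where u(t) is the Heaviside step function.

L{u(t-a)} = e^(-as)/s. Here a=7, so L{u(t-7)} = e^(-7s)/s, and L{3·u(t-7)} = 3·e^(-7s)/s

Final answer: 3·e^(-7s)/s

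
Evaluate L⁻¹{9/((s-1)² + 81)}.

Form: b/((s-a)² + b²) → e^(at)sin(bt). With a=1, b=9

Final answer: e^t·sin(9t)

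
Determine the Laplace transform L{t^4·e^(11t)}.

L{t^n·e^(at)} = n!/(s-a)^(n+1), so L{t^4·e^(11t)} = 24/(s-11)^5

Final answer: 24/(s-11)^5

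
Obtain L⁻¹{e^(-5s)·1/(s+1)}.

L⁻¹{1/(s+1)} = e^(-t). By the time shift theorem, L⁻¹{e^(-as)F(s)} = u(t-a)f(t-a) with a=5, so L⁻¹{e^(-5s)·1/(s+1)} = u(t-5)·e^(-(t-5))

Final answer: u(t-5)·e^(-(t-5))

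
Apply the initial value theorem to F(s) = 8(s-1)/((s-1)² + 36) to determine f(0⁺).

f(0⁺) = lim_{s→∞} sF(s) = lim_{s→∞} 8s(s-1)/((s-1)² + 36) = 8

Final answer: 8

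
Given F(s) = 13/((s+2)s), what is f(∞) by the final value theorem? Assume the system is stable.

f(∞) = lim_{s→0} sF(s) = lim_{s→0} 13/(s+2) = 13/2

Final answer: 13/2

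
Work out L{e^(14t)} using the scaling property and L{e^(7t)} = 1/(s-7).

Using L{f(at)} = (1/a)F(s/a) with a=2 and f(t) = e^(7t): L{e^(14t)} = (1/2) · 1/((s/2)-7) = (1/2) · 2/(s-14) = 1/(s-14)

Final answer: 1/(s-14)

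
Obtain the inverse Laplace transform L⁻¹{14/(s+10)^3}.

L⁻¹{n!/(s-a)^(n+1)} = t^n·e^(at) with n=2, a=-10. So L⁻¹{2/(s+10)^3} = t^2·e^(-10t), and L⁻¹{14/(s+10)^3} = (14/2)·t^2·e^(-10t) = 7·t^2·e^(-10t)

Final answer: 7·t^2·e^(-10t)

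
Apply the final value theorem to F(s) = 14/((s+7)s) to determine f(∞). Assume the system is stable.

f(∞) = lim_{s→0} sF(s) = lim_{s→0} 14/(s+7) = 2

Final answer: 2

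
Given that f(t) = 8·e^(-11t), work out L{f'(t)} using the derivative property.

f(0) = 8, F(s) = 8/(s+11). L{f'(t)} = s·F(s) - f(0) = 8s/(s+11) - 8 = (8s - 8(s+11))/(s+11) = -88/(s+11)

Final answer: -88/(s+11)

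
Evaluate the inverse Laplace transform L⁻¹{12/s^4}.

L⁻¹{n!/s^(n+1)} = t^n with n=3. So L⁻¹{6/s^4} = t^3, and L⁻¹{12/s^4} = (12/6)·t^3 = 2·t^3

Final answer: 2·t^3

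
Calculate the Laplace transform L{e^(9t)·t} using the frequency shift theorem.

L{e^(at)·t^n} = n!/(s-a)^(n+1), so L{e^(9t)·t} = 1/(s-9)^2

Final answer: 1/(s-9)^2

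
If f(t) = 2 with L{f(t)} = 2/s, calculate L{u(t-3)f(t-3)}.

Time shift theorem: L{u(t-a)f(t-a)} = e^(-as)F(s). Here a=3, F(s) = 2/s, so L{u(t-3)f(t-3)} = e^(-3s)·2/s

Final answer: e^(-3s)·2/s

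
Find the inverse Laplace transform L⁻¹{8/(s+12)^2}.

L⁻¹{n!/(s-a)^(n+1)} = t^n·e^(at) with n=1, a=-12. So L⁻¹{1/(s+12)^2} = t·e^(-12t), and L⁻¹{8/(s+12)^2} = (8/1)·t·e^(-12t) = 8·t·e^(-12t)

Final answer: 8·t·e^(-12t)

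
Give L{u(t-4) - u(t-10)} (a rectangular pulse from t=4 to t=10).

L{u(t-a)} = e^(-as)/s. L{u(t-4) - u(t-10)} = (e^(-4s) - e^(-10s))/s

Final answer: (e^(-4s) - e^(-10s))/s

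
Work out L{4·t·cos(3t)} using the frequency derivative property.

L{cos(3t)} = s/(s² + 9). Derivative: d/ds[s/(s² + 9)] = [(s² + 9) - s·2s]/(s² + 9)² = (9 - s²)/(s² + 9)². So L{t·cos(3t)} = -F'(s) = (s² - 9)/(s² + 9)². Then L{4·t·cos(3t)} = 4·(s² - 9)/(s² + 9)²

Final answer: 4·(s² - 9)/(s² + 9)²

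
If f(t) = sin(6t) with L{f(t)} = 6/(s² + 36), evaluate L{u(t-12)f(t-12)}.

Time shift theorem: L{u(t-a)f(t-a)} = e^(-as)F(s). Here a=12, F(s) = 6/(s² + 36), so L{u(t-12)f(t-12)} = e^(-12s)·6/(s² + 36)

Final answer: e^(-12s)·6/(s² + 36)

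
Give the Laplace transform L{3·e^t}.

L{e^(at)} = 1/(s-a), so L{e^t} = 1/(s-1). Then L{3·e^t} = 3/(s-1)

Final answer: 3/(s-1)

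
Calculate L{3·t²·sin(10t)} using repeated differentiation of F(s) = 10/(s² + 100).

F(s) = 10/(s² + 100). F'(s) = -20s/(s² + 100)². F''(s) = -20(100 - 3s²)/(s² + 100)³ = (60s² - 2000)/(s² + 100)³. So L{t²·sin(10t)} = (-1)² F''(s) = (60s² - 2000)/(s² + 100)³. Then L{3·t²·sin(10t)} = 3·(60s² - 2000)/(s² + 100)³ = (180s² - 6000)/(s² + 100)³

Final answer: (180s² - 6000)/(s² + 100)³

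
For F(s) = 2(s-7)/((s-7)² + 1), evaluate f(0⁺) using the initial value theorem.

f(0⁺) = lim_{s→∞} sF(s) = lim_{s→∞} 2s(s-7)/((s-7)² + 1) = 2

Final answer: 2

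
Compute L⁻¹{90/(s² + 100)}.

This is the form c·a/(s² + a²) with a = 10, c = 9. L⁻¹ = 9·sin(10t)

Final answer: 9·sin(10t)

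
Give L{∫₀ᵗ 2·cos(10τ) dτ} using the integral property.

L{∫₀ᵗ f(τ)dτ} = F(s)/s with F(s) = 2s/(s² + 100), so the result is (2s/(s² + 100))/s = 2/(s² + 100)

Final answer: 2/(s² + 100)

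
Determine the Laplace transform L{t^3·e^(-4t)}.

L{t^n·e^(at)} = n!/(s-a)^(n+1), so L{t^3·e^(-4t)} = 6/(s+4)^4

Final answer: 6/(s+4)^4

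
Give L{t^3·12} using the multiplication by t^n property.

L{12} = 12/s. d^1/ds^1[1/s] = -1/s². d^2/ds^2[1/s] = 2/s^3. d^3/ds^3[1/s] = -6/s^4. So L{t^3} = (-1)^{3}·-6/s^4 = 6/s^4. Then L{t^3·12} = 12·6/s^4 = 72/s^4

Final answer: 72/s^4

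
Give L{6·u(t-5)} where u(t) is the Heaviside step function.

L{u(t-a)} = e^(-as)/s. Here a=5, so L{u(t-5)} = e^(-5s)/s, and L{6·u(t-5)} = 6·e^(-5s)/s

Final answer: 6·e^(-5s)/s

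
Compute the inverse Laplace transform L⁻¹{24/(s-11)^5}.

L⁻¹{n!/(s-a)^(n+1)} = t^n·e^(at) with n=4, a=11. So L⁻¹{24/(s-11)^5} = t^4·e^(11t)

Final answer: t^4·e^(11t)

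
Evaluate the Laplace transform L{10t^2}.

L{10t^2} = 10 · L{t^2} = 10 · 2/s^3 = 20/s^3

Final answer: 20/s^3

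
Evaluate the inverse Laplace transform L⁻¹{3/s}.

L⁻¹{c/s} = c, so L⁻¹{3/s} = 3

Final answer: 3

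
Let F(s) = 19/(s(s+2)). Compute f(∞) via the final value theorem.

f(∞) = lim_{s→0} s·19/(s(s+2)) = lim_{s→0} 19/(s+2) = 19/2 = 19/2

Final answer: 19/2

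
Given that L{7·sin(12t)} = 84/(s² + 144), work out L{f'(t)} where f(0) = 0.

L{f'(t)} = s·F(s) - f(0) = s·84/(s² + 144) - 0 = 84s/(s² + 144)

Final answer: 84s/(s² + 144)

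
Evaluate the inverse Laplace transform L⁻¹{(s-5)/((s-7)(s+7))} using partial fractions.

Using partial fractions, f(t) = (2e^(7t) + 12e^(-7t))/14

Final answer: (2e^(7t) + 12e^(-7t))/14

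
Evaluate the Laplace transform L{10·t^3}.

L{t^n} = n!/s^(n+1), so L{t^3} = 6/s^4. Then L{10·t^3} = 10·6/s^4 = 60/s^4

Final answer: 60/s^4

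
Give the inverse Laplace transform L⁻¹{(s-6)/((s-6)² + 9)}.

Using frequency shift, L⁻¹{(s-6)/((s-6)² + 9)} = e^(6t)·cos(3t)

Final answer: e^(6t)·cos(3t)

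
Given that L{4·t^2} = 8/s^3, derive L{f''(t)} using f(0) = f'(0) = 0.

L{f''(t)} = s²F(s) - sf(0) - f'(0) = s²·8/s^3 - 0 - 0 = 8/s

Final answer: 8/s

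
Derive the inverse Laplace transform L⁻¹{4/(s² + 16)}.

L⁻¹{4/(s² + 16)} = sin(4t)

Final answer: sin(4t)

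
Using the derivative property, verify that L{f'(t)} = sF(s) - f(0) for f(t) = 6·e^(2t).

f'(t) = 12e^(2t). Direct: L{f'(t)} = 12/(s-2). Property: s·6/(s-2) - 6 = (6s - 6(s-2))/(s-2) = 12/(s-2). ✓

Final answer: 12/(s-2)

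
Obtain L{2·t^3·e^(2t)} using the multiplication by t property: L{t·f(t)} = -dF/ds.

Using L{t^n·e^(at)} = n!/(s-a)^(n+1), L{t^3·e^(2t)} = 6/(s-2)^4, so L{2·t^3·e^(2t)} = 2·6/(s-2)^4 = 12/(s-2)^4

Final answer: 12/(s-2)^4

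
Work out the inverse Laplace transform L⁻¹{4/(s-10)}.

L⁻¹{1/(s-a)} = e^(at), so L⁻¹{1/(s-10)} = e^(10t), and L⁻¹{4/(s-10)} = 4·e^(10t)

Final answer: 4·e^(10t)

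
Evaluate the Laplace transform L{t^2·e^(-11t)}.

L{t^n·e^(at)} = n!/(s-a)^(n+1), so L{t^2·e^(-11t)} = 2/(s+11)^3

Final answer: 2/(s+11)^3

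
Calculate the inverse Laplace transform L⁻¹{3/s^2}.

L⁻¹{n!/s^(n+1)} = t^n with n=1. So L⁻¹{1/s^2} = t, and L⁻¹{3/s^2} = (3/1)·t = 3·t

Final answer: 3·t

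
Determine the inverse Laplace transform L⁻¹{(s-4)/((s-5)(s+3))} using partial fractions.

Using partial fractions, f(t) = (e^(5t) + 7e^(-3t))/8

Final answer: (e^(5t) + 7e^(-3t))/8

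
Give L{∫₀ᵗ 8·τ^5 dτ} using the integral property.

L{∫₀ᵗ f(τ)dτ} = F(s)/s with f(t) = 8t^5. F(s) = 960/s^6, so L{∫₀ᵗ 8·τ^5 dτ} = (960/s^6)/s = 960/s^7. (Check: ∫₀ᵗ 8·τ^5 dτ = 8t^6/6.)

Final answer: 960/s^7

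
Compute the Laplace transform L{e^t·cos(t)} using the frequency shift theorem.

Frequency shift: L{e^(at)f(t)} = F(s-a). L{e^t·cos(t)} = (s-1)/((s-1)² + 1)

Final answer: (s-1)/((s-1)² + 1)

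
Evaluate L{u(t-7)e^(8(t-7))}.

u(t-a)f(t-a) with f(t)=e^(8t). L{e^(8t)} = 1/(s-8). By time shift: e^(-7s)/(s-8)

Final answer: e^(-7s)/(s-8)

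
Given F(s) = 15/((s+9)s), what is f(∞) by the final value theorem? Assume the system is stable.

f(∞) = lim_{s→0} sF(s) = lim_{s→0} 15/(s+9) = 5/3

Final answer: 5/3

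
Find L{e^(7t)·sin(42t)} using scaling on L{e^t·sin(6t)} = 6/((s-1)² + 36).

Scaling with a=7: L{e^(7t)·sin(42t)} = (1/7) · 6/((s/7-1)² + 36). Simplifying: 42/((s-7)² + 1764)

Final answer: 42/((s-7)² + 1764)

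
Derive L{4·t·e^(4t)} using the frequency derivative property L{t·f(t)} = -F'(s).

L{e^(4t)} = 1/(s-4). By frequency derivative: L{t·e^(4t)} = -d/ds[1/(s-4)] = -(-1)/(s-4)² = 1/(s-4)². Then L{4·t·e^(4t)} = 4·1/(s-4)² = 4/(s-4)²

Final answer: 4/(s-4)²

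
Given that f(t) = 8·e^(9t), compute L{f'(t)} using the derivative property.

f(0) = 8, F(s) = 8/(s-9). L{f'(t)} = s·F(s) - f(0) = 8s/(s-9) - 8 = (8s - 8(s-9))/(s-9) = 72/(s-9)

Final answer: 72/(s-9)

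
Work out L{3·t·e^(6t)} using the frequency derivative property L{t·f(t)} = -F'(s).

L{e^(6t)} = 1/(s-6). By frequency derivative: L{t·e^(6t)} = -d/ds[1/(s-6)] = -(-1)/(s-6)² = 1/(s-6)². Then L{3·t·e^(6t)} = 3·1/(s-6)² = 3/(s-6)²

Final answer: 3/(s-6)²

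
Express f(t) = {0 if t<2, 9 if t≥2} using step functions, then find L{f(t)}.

f(t) = 9·u(t-2). L{u(t-2)} = e^(-2s)/s, so L{f(t)} = 9·e^(-2s)/s

Final answer: 9·e^(-2s)/s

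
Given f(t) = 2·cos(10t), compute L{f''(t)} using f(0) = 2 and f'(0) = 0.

F(s) = 2s/(s² + 100). L{f''(t)} = s²F(s) - sf(0) - f'(0) = 2s³/(s² + 100) - 2s = (2s³ - 2s(s² + 100))/(s² + 100) = -200s/(s² + 100)

Final answer: -200s/(s² + 100)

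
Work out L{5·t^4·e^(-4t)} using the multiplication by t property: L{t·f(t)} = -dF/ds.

Using L{t^n·e^(at)} = n!/(s-a)^(n+1), L{t^4·e^(-4t)} = 24/(s+4)^5, so L{5·t^4·e^(-4t)} = 5·24/(s+4)^5 = 120/(s+4)^5

Final answer: 120/(s+4)^5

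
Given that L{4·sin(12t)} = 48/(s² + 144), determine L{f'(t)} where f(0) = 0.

L{f'(t)} = s·F(s) - f(0) = s·48/(s² + 144) - 0 = 48s/(s² + 144)

Final answer: 48s/(s² + 144)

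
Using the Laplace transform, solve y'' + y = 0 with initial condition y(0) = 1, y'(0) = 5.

L{y''} + 1L{y} = 0. s²Y - s - 5 + Y = 0. Y(s² + 1) = s + 5. Y = (s + 5)/(s² + 1). Inverting: y(t) = cos(t) + 5sin(t)

Final answer: y(t) = cos(t) + 5sin(t)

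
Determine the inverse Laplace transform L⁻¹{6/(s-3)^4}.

L⁻¹{n!/(s-a)^(n+1)} = t^n·e^(at), so L⁻¹{6/(s-3)^4} = t^3·e^(3t)

Final answer: t^3·e^(3t)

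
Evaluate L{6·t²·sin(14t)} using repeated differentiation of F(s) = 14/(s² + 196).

F(s) = 14/(s² + 196). F'(s) = -28s/(s² + 196)². F''(s) = -28(196 - 3s²)/(s² + 196)³ = (84s² - 5488)/(s² + 196)³. So L{t²·sin(14t)} = (-1)² F''(s) = (84s² - 5488)/(s² + 196)³. Then L{6·t²·sin(14t)} = 6·(84s² - 5488)/(s² + 196)³ = (504s² - 32928)/(s² + 196)³

Final answer: (504s² - 32928)/(s² + 196)³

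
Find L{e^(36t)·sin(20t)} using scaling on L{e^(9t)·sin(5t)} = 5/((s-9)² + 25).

Scaling with a=4: L{e^(36t)·sin(20t)} = (1/4) · 5/((s/4-9)² + 25). Simplifying: 20/((s-36)² + 400)

Final answer: 20/((s-36)² + 400)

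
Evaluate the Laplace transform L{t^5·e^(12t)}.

L{t^n·e^(at)} = n!/(s-a)^(n+1), so L{t^5·e^(12t)} = 120/(s-12)^6

Final answer: 120/(s-12)^6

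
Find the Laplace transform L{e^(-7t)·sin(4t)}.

L{e^(at)·sin(ωt)} = ω/((s-a)² + ω²), so L{e^(-7t)·sin(4t)} = 4/((s+7)² + 16)

Final answer: 4/((s+7)² + 16)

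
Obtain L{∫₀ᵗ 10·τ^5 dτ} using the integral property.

L{∫₀ᵗ f(τ)dτ} = F(s)/s with f(t) = 10t^5. F(s) = 1200/s^6, so L{∫₀ᵗ 10·τ^5 dτ} = (1200/s^6)/s = 1200/s^7. (Check: ∫₀ᵗ 10·τ^5 dτ = 10t^6/6.)

Final answer: 1200/s^7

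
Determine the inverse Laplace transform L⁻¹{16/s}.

L⁻¹{c/s} = c, so L⁻¹{16/s} = 16

Final answer: 16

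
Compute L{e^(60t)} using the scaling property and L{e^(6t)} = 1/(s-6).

Using L{f(at)} = (1/a)F(s/a) with a=10 and f(t) = e^(6t): L{e^(60t)} = (1/10) · 1/((s/10)-6) = (1/10) · 10/(s-60) = 1/(s-60)

Final answer: 1/(s-60)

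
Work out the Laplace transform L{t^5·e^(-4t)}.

L{t^n·e^(at)} = n!/(s-a)^(n+1), so L{t^5·e^(-4t)} = 120/(s+4)^6

Final answer: 120/(s+4)^6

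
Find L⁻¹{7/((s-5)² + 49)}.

Form: b/((s-a)² + b²) → e^(at)sin(bt). With a=5, b=7

Final answer: e^(5t)·sin(7t)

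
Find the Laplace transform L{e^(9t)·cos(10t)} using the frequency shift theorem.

Frequency shift: L{e^(at)f(t)} = F(s-a). L{e^(9t)·cos(10t)} = (s-9)/((s-9)² + 100)

Final answer: (s-9)/((s-9)² + 100)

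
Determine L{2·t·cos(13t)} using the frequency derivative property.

L{cos(13t)} = s/(s² + 169). Derivative: d/ds[s/(s² + 169)] = [(s² + 169) - s·2s]/(s² + 169)² = (169 - s²)/(s² + 169)². So L{t·cos(13t)} = -F'(s) = (s² - 169)/(s² + 169)². Then L{2·t·cos(13t)} = 2·(s² - 169)/(s² + 169)²

Final answer: 2·(s² - 169)/(s² + 169)²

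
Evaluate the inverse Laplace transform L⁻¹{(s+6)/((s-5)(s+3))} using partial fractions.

Using partial fractions, f(t) = (11e^(5t) - 3e^(-3t))/8

Final answer: (11e^(5t) - 3e^(-3t))/8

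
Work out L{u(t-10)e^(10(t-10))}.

u(t-a)f(t-a) with f(t)=e^(10t). L{e^(10t)} = 1/(s-10). By time shift: e^(-10s)/(s-10)

Final answer: e^(-10s)/(s-10)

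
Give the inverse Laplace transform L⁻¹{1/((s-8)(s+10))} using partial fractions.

Decompose: A/(s-8) + B/(s+10). A = 1/18, B = -1/18. f(t) = (e^(8t) - e^(-10t))/18

Final answer: (e^(8t) - e^(-10t))/18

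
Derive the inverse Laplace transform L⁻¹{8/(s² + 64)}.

L⁻¹{8/(s² + 64)} = sin(8t)

Final answer: sin(8t)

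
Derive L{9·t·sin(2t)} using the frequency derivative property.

L{sin(2t)} = 2/(s² + 4). By L{t·f(t)} = -F'(s): -d/ds[2/(s² + 4)] = -(2)·(-2s)/(s² + 4)² = 4s/(s² + 4)². Then L{9·t·sin(2t)} = 9·4s/(s² + 4)² = 36s/(s² + 4)²

Final answer: 36s/(s² + 4)²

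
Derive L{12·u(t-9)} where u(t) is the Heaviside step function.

L{u(t-a)} = e^(-as)/s. Here a=9, so L{u(t-9)} = e^(-9s)/s, and L{12·u(t-9)} = 12·e^(-9s)/s

Final answer: 12·e^(-9s)/s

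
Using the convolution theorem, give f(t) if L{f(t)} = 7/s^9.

7/s^9 = (7/s)·(1/s^8) = L{7}·L{t^7/5040}. By convolution, f(t) = 7*t^7/5040 = ∫₀ᵗ 7·τ^7/5040 dτ = 7·t^8/40320

Final answer: 7·t^8/40320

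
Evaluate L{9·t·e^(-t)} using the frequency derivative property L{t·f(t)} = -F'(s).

L{e^(-t)} = 1/(s+1). By frequency derivative: L{t·e^(-t)} = -d/ds[1/(s+1)] = -(-1)/(s+1)² = 1/(s+1)². Then L{9·t·e^(-t)} = 9·1/(s+1)² = 9/(s+1)²

Final answer: 9/(s+1)²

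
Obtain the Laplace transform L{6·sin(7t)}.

L{sin(ωt)} = ω/(s² + ω²), so L{sin(7t)} = 7/(s² + 49). Then L{6·sin(7t)} = 6·7/(s² + 49) = 42/(s² + 49)

Final answer: 42/(s² + 49)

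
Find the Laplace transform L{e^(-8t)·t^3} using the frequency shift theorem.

L{e^(at)·t^n} = n!/(s-a)^(n+1), so L{e^(-8t)·t^3} = 6/(s+8)^4

Final answer: 6/(s+8)^4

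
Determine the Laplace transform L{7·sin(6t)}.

L{sin(ωt)} = ω/(s² + ω²), so L{sin(6t)} = 6/(s² + 36). Then L{7·sin(6t)} = 7·6/(s² + 36) = 42/(s² + 36)

Final answer: 42/(s² + 36)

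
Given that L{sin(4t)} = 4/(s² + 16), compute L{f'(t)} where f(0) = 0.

L{f'(t)} = s·F(s) - f(0) = s·4/(s² + 16) - 0 = 4s/(s² + 16)

Final answer: 4s/(s² + 16)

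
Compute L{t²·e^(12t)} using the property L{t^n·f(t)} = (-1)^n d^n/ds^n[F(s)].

L{e^(12t)} = 1/(s-12). d/ds[1/(s-12)] = -1/(s-12)². d²/ds²[1/(s-12)] = 2/(s-12)³. So L{t²·e^(12t)} = (-1)² · 2/(s-12)³ = 2/(s-12)³

Final answer: 2/(s-12)³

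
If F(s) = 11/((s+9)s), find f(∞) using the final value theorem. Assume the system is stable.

f(∞) = lim_{s→0} sF(s) = lim_{s→0} 11/(s+9) = 11/9

Final answer: 11/9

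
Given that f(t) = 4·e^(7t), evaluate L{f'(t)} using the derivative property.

f(0) = 4, F(s) = 4/(s-7). L{f'(t)} = s·F(s) - f(0) = 4s/(s-7) - 4 = (4s - 4(s-7))/(s-7) = 28/(s-7)

Final answer: 28/(s-7)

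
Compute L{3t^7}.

L{t^n} = n!/s^(n+1). So L{3t^7} = 3·7!/s^8 = 15120/s^8

Final answer: 15120/s^8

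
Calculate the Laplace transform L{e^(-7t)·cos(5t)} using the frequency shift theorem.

Frequency shift: L{e^(at)f(t)} = F(s-a). L{e^(-7t)·cos(5t)} = (s+7)/((s+7)² + 25)

Final answer: (s+7)/((s+7)² + 25)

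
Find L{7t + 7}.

L{7t + 7} = 7·L{t} + 7·L{1} = 7/s² + 7/s

Final answer: 7/s² + 7/s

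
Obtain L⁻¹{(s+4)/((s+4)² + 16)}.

Using frequency shift: L⁻¹{(s-a)/((s-a)² + b²)} = e^(at)cos(bt). Here a=-4, b=4

Final answer: e^(-4t)·cos(4t)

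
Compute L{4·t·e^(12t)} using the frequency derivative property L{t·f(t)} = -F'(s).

L{e^(12t)} = 1/(s-12). By frequency derivative: L{t·e^(12t)} = -d/ds[1/(s-12)] = -(-1)/(s-12)² = 1/(s-12)². Then L{4·t·e^(12t)} = 4·1/(s-12)² = 4/(s-12)²

Final answer: 4/(s-12)²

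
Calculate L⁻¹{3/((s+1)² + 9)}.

Form: b/((s-a)² + b²) → e^(at)sin(bt). With a=-1, b=3

Final answer: e^(-t)·sin(3t)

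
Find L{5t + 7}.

L{5t + 7} = 5·L{t} + 7·L{1} = 5/s² + 7/s

Final answer: 5/s² + 7/s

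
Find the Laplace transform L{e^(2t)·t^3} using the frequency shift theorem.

L{e^(at)·t^n} = n!/(s-a)^(n+1), so L{e^(2t)·t^3} = 6/(s-2)^4

Final answer: 6/(s-2)^4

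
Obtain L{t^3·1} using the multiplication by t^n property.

L{1} = 1/s. d^1/ds^1[1/s] = -1/s². d^2/ds^2[1/s] = 2/s^3. d^3/ds^3[1/s] = -6/s^4. So L{t^3} = (-1)^{3}·-6/s^4 = 6/s^4

Final answer: 6/s^4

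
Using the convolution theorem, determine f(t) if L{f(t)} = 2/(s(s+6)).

2/(s(s+6)) = (2/s)·(1/(s+6)) = L{2}·L{e^(-6t)}. By convolution, f(t) = 2*e^(-6t) = ∫₀ᵗ 2·e^(-6τ) dτ = 2·(1 - e^(-6t))/6

Final answer: 2·(1 - e^(-6t))/6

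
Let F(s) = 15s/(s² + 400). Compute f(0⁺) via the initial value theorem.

f(0⁺) = lim_{s→∞} s·15s/(s² + 400) = lim_{s→∞} 15s²/(s² + 400) = 15

Final answer: 15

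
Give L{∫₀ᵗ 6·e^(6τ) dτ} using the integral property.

L{∫₀ᵗ f(τ)dτ} = F(s)/s with F(s) = 6/(s-6), so L{∫₀ᵗ 6·e^(6τ) dτ} = 6/(s(s-6))

Final answer: 6/(s(s-6))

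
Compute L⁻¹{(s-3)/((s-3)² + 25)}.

Using frequency shift: L⁻¹{(s-a)/((s-a)² + b²)} = e^(at)cos(bt). Here a=3, b=5

Final answer: e^(3t)·cos(5t)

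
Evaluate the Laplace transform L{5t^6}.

L{5t^6} = 5 · L{t^6} = 5 · 720/s^7 = 3600/s^7

Final answer: 3600/s^7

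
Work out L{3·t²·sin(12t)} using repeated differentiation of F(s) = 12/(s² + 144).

F(s) = 12/(s² + 144). F'(s) = -24s/(s² + 144)². F''(s) = -24(144 - 3s²)/(s² + 144)³ = (72s² - 3456)/(s² + 144)³. So L{t²·sin(12t)} = (-1)² F''(s) = (72s² - 3456)/(s² + 144)³. Then L{3·t²·sin(12t)} = 3·(72s² - 3456)/(s² + 144)³ = (216s² - 10368)/(s² + 144)³

Final answer: (216s² - 10368)/(s² + 144)³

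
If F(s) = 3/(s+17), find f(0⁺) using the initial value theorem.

f(0⁺) = lim_{s→∞} s·3/(s+17) = lim_{s→∞} 3s/(s+17) = 3

Final answer: 3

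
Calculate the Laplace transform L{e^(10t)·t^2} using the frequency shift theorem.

L{e^(at)·t^n} = n!/(s-a)^(n+1), so L{e^(10t)·t^2} = 2/(s-10)^3

Final answer: 2/(s-10)^3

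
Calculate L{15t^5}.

L{t^n} = n!/s^(n+1). So L{15t^5} = 15·5!/s^6 = 1800/s^6

Final answer: 1800/s^6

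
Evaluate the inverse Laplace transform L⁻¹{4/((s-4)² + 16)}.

Using frequency shift, L⁻¹{4/((s-4)² + 16)} = e^(4t)·sin(4t)

Final answer: e^(4t)·sin(4t)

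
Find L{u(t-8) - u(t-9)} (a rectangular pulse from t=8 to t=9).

L{u(t-a)} = e^(-as)/s. L{u(t-8) - u(t-9)} = (e^(-8s) - e^(-9s))/s

Final answer: (e^(-8s) - e^(-9s))/s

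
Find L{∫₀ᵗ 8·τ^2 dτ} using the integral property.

L{∫₀ᵗ f(τ)dτ} = F(s)/s with f(t) = 8t^2. F(s) = 16/s^3, so L{∫₀ᵗ 8·τ^2 dτ} = (16/s^3)/s = 16/s^4. (Check: ∫₀ᵗ 8·τ^2 dτ = 8t^3/3.)

Final answer: 16/s^4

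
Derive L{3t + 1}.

L{3t + 1} = 3·L{t} + L{1} = 3/s² + 1/s

Final answer: 3/s² + 1/s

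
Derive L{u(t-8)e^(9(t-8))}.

u(t-a)f(t-a) with f(t)=e^(9t). L{e^(9t)} = 1/(s-9). By time shift: e^(-8s)/(s-9)

Final answer: e^(-8s)/(s-9)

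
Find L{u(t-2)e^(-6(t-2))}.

u(t-a)f(t-a) with f(t)=e^(-6t). L{e^(-6t)} = 1/(s+6). By time shift: e^(-2s)/(s+6)

Final answer: e^(-2s)/(s+6)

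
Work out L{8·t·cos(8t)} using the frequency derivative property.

L{cos(8t)} = s/(s² + 64). Derivative: d/ds[s/(s² + 64)] = [(s² + 64) - s·2s]/(s² + 64)² = (64 - s²)/(s² + 64)². So L{t·cos(8t)} = -F'(s) = (s² - 64)/(s² + 64)². Then L{8·t·cos(8t)} = 8·(s² - 64)/(s² + 64)²

Final answer: 8·(s² - 64)/(s² + 64)²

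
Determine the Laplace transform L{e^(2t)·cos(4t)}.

L{e^(at)·cos(ωt)} = (s-a)/((s-a)² + ω²), so L{e^(2t)·cos(4t)} = (s-2)/((s-2)² + 16)

Final answer: (s-2)/((s-2)² + 16)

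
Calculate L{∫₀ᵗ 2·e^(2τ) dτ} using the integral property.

L{∫₀ᵗ f(τ)dτ} = F(s)/s with F(s) = 2/(s-2), so L{∫₀ᵗ 2·e^(2τ) dτ} = 2/(s(s-2))

Final answer: 2/(s(s-2))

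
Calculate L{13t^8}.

L{t^n} = n!/s^(n+1). So L{13t^8} = 13·8!/s^9 = 524160/s^9

Final answer: 524160/s^9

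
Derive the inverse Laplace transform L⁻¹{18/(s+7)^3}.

L⁻¹{n!/(s-a)^(n+1)} = t^n·e^(at) with n=2, a=-7. So L⁻¹{2/(s+7)^3} = t^2·e^(-7t), and L⁻¹{18/(s+7)^3} = (18/2)·t^2·e^(-7t) = 9·t^2·e^(-7t)

Final answer: 9·t^2·e^(-7t)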